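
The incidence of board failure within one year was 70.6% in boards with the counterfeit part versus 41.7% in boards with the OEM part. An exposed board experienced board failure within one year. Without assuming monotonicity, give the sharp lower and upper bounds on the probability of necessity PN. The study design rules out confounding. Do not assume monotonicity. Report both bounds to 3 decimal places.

p₁ = 0.706, p₀ = 0.417.
Under exogeneity alone the bounds on PN are max{0,(p₁−p₀)/p₁} ≤ PN ≤ min{1,(1−p₀)/p₁}.
  lower = (p₁ − p₀)/p₁ = 0.289 / 0.706 ≈ 0.4093
  upper = min{1, (1 − p₀)/p₁} = 0.583 / 0.706 ≈ 0.8258

0.409 ≤ PN ≤ 0.826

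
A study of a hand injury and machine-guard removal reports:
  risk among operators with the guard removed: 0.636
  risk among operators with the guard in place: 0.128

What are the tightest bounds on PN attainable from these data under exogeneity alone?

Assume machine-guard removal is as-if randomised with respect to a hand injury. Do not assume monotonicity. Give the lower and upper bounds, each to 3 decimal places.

0.799 ≤ PN ≤ 1.000

Let p₁ = 0.636, p₀ = 0.128.
Under exogeneity alone the bounds on PN are max{0,(p₁−p₀)/p₁} ≤ PN ≤ min{1,(1−p₀)/p₁}.
  lower = (p₁ − p₀)/p₁ = 0.508 / 0.636 ≈ 0.7987
  upper = min{1, (1 − p₀)/p₁} = 0.872 / 0.636 ≈ 1.3711 → capped at 1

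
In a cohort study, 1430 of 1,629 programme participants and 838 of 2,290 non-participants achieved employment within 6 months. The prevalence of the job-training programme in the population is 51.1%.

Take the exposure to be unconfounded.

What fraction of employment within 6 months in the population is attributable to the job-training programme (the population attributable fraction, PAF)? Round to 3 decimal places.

PAF ≈ 0.417

p₁ = P(outcome | exposed) = 1430/1629 = 0.87784
p₀ = P(outcome | unexposed) = 838/2290 = 0.36594
Overall risk P(Y=1) = π·p₁ + (1−π)·p₀ = 0.511×0.87784 + 0.489×0.36594 = 0.62752.
Under exogeneity, PAF = [P(Y=1) − p₀] / P(Y=1).
PAF = (0.62752 − 0.36594) / 0.62752 ≈ 0.4168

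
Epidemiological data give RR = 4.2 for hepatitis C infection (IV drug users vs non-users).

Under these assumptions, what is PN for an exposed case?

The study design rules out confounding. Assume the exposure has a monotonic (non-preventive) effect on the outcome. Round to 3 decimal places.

PN ≈ 0.762

Under exogeneity and monotonicity, PN = (RR − 1) / RR = 1 − 1/RR.
PN = (4.2 − 1) / 4.2 = 3.2 / 4.2 ≈ 0.7619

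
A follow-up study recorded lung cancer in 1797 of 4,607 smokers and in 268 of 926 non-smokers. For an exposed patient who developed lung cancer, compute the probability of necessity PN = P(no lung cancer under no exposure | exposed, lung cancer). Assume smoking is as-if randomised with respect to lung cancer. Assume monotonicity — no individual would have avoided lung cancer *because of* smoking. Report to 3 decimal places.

p₁ = P(outcome | exposed) = 1797/4607 = 0.39006
p₀ = P(outcome | unexposed) = 268/926 = 0.28942
Under exogeneity and monotonicity, PN = (p₁ − p₀) / p₁.
PN = (0.39006 − 0.28942) / 0.39006 = 0.10064 / 0.39006 ≈ 0.2580

PN ≈ 0.258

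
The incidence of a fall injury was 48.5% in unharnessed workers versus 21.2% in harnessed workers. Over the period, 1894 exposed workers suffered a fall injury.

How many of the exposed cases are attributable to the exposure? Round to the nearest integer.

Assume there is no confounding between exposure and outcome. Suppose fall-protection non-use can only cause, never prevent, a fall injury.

about 1066 cases

p₁ = 0.485, p₀ = 0.212.
PN = (p₁ − p₀)/p₁ = (0.485 − 0.212) / 0.485 ≈ 0.56289.
Attributable cases ≈ PN × (exposed cases) = 0.56289 × 1894 ≈ 1066.11.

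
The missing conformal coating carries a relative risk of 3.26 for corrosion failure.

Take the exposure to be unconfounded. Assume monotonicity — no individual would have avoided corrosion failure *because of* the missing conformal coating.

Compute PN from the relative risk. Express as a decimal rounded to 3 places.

PN ≈ 0.693

Under exogeneity and monotonicity, PN = (RR − 1) / RR = 1 − 1/RR.
PN = (3.26 − 1) / 3.26 = 2.26 / 3.26 ≈ 0.6933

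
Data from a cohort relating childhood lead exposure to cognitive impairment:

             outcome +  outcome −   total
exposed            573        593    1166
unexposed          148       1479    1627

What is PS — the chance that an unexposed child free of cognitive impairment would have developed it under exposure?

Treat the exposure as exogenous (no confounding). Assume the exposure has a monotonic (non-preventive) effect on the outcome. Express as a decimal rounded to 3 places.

PS ≈ 0.441

p₁ = P(outcome | exposed) = 573/1166 = 0.49142
p₀ = P(outcome | unexposed) = 148/1627 = 0.090965
Under exogeneity and monotonicity, PS = (p₁ − p₀)/(1 − p₀).
PS = (0.49142 − 0.090965) / 0.90904 ≈ 0.4405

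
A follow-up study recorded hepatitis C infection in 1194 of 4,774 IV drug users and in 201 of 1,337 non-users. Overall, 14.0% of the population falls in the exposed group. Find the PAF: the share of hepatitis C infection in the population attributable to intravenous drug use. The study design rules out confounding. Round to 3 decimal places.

PAF ≈ 0.085

p₁ = P(outcome | exposed) = 1194/4774 = 0.2501
p₀ = P(outcome | unexposed) = 201/1337 = 0.15034
Overall risk P(Y=1) = π·p₁ + (1−π)·p₀ = 0.14×0.2501 + 0.86×0.15034 = 0.1643.
Under exogeneity, PAF = [P(Y=1) − p₀] / P(Y=1).
PAF = (0.1643 − 0.15034) / 0.1643 ≈ 0.0850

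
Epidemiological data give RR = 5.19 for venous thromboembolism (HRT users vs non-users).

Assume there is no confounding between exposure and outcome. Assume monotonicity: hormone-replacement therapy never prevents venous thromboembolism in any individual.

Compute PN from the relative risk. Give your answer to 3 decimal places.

Under exogeneity and monotonicity, PN = (RR − 1) / RR = 1 − 1/RR.
PN = (5.19 − 1) / 5.19 = 4.19 / 5.19 ≈ 0.8073

PN ≈ 0.807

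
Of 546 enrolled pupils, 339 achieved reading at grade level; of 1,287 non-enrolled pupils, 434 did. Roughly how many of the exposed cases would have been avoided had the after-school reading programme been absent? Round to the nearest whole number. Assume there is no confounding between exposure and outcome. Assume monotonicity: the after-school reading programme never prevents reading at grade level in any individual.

about 155 cases

p₁ = P(outcome | exposed) = 339/546 = 0.62088
p₀ = P(outcome | unexposed) = 434/1287 = 0.33722
PN = (p₁ − p₀)/p₁ = (0.62088 − 0.33722) / 0.62088 ≈ 0.45687.
Attributable cases ≈ PN × (exposed cases) = 0.45687 × 339 ≈ 154.88.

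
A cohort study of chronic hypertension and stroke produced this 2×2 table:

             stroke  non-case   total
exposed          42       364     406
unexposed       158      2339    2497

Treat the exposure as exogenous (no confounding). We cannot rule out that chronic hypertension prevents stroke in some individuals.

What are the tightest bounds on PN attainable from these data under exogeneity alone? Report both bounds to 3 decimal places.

0.388 ≤ PN ≤ 1.000

p₁ = P(outcome | exposed) = 42/406 = 0.10345
p₀ = P(outcome | unexposed) = 158/2497 = 0.063276
Under exogeneity alone the bounds on PN are max{0,(p₁−p₀)/p₁} ≤ PN ≤ min{1,(1−p₀)/p₁}.
  lower = (p₁ − p₀)/p₁ = 0.040172 / 0.10345 ≈ 0.3883
  upper = min{1, (1 − p₀)/p₁} = 0.93672 / 0.10345 ≈ 9.0550 → capped at 1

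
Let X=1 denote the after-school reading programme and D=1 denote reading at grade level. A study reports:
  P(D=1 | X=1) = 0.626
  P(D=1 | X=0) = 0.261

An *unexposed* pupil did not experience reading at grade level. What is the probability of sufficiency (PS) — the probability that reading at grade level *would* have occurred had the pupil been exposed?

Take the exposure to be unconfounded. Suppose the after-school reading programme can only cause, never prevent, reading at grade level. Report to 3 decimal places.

Let p₁ = 0.626, p₀ = 0.261.
Under exogeneity and monotonicity, PS = (p₁ − p₀) / (1 − p₀).
PS = (0.626 − 0.261) / (1 − 0.261) = 0.365 / 0.739 ≈ 0.4939

PS ≈ 0.494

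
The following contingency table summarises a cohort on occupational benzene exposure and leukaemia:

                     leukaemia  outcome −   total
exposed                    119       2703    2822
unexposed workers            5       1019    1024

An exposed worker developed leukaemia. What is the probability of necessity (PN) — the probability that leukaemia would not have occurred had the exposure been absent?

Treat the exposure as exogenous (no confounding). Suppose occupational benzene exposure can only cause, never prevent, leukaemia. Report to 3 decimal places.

PN ≈ 0.884

p₁ = P(outcome | exposed) = 119/2822 = 0.042169
p₀ = P(outcome | unexposed) = 5/1024 = 0.0048828
Under exogeneity and monotonicity, PN = (p₁ − p₀) / p₁.
PN = (0.042169 − 0.0048828) / 0.042169 = 0.037286 / 0.042169 ≈ 0.8842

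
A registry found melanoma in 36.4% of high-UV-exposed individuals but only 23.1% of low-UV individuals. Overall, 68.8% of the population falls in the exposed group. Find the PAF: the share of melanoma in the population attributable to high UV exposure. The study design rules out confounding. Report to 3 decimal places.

PAF ≈ 0.284

p₁ = 0.364, p₀ = 0.231.
Overall risk P(Y=1) = π·p₁ + (1−π)·p₀ = 0.688×0.364 + 0.312×0.231 = 0.3225.
Under exogeneity, PAF = [P(Y=1) − p₀] / P(Y=1).
PAF = (0.3225 − 0.231) / 0.3225 ≈ 0.2837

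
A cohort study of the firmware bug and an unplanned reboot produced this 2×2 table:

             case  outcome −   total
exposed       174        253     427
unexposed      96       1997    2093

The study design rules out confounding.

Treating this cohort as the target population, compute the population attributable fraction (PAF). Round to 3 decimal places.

PAF ≈ 0.572

p₁ = P(outcome | exposed) = 174/427 = 0.40749
p₀ = P(outcome | unexposed) = 96/2093 = 0.045867
Exposure prevalence π = 427/2520 = 0.16944; overall risk P(Y=1) = 0.10714.
Under exogeneity, PAF = [P(Y=1) − p₀]/P(Y=1).
PAF = (0.10714 − 0.045867) / 0.10714 ≈ 0.5719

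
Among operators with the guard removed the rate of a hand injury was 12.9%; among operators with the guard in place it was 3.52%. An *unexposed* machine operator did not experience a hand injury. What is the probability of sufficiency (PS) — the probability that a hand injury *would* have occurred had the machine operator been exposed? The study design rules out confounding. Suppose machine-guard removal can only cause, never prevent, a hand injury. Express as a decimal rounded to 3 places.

PS ≈ 0.097

p₁ = 0.129, p₀ = 0.0352.
Under exogeneity and monotonicity, PS = (p₁ − p₀) / (1 − p₀).
PS = (0.129 − 0.0352) / (1 − 0.0352) = 0.0938 / 0.9648 ≈ 0.0972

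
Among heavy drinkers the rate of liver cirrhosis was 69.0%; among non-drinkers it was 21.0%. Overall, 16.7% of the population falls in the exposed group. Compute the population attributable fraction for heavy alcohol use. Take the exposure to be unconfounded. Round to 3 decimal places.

p₁ = 0.69, p₀ = 0.21.
Overall risk P(Y=1) = π·p₁ + (1−π)·p₀ = 0.167×0.69 + 0.833×0.21 = 0.29016.
Under exogeneity, PAF = [P(Y=1) − p₀] / P(Y=1).
PAF = (0.29016 − 0.21) / 0.29016 ≈ 0.2763

PAF ≈ 0.276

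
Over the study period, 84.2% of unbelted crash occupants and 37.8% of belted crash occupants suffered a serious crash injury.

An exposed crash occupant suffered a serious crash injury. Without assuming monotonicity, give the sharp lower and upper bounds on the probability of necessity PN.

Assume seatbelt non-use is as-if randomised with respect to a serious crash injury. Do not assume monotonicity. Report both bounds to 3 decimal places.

p₁ = 0.842, p₀ = 0.378.
Under exogeneity alone the bounds on PN are max{0,(p₁−p₀)/p₁} ≤ PN ≤ min{1,(1−p₀)/p₁}.
  lower = (p₁ − p₀)/p₁ = 0.464 / 0.842 ≈ 0.5511
  upper = min{1, (1 − p₀)/p₁} = 0.622 / 0.842 ≈ 0.7387

0.551 ≤ PN ≤ 0.739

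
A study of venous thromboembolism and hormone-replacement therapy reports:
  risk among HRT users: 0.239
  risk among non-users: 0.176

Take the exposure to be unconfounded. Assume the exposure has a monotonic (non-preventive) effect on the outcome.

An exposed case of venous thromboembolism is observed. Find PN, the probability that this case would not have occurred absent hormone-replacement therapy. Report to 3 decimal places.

Let p₁ = 0.239, p₀ = 0.176.
Under exogeneity and monotonicity, PN = (p₁ − p₀) / p₁.
PN = (0.239 − 0.176) / 0.239 = 0.063 / 0.239 ≈ 0.2636

PN ≈ 0.264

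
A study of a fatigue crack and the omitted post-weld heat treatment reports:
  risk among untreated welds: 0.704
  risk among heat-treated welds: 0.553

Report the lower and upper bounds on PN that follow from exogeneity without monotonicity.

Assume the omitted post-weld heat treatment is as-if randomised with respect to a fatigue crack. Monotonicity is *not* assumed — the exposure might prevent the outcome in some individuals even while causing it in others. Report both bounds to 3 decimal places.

0.214 ≤ PN ≤ 0.635

Let p₁ = 0.704, p₀ = 0.553.
Under exogeneity alone the bounds on PN are max{0,(p₁−p₀)/p₁} ≤ PN ≤ min{1,(1−p₀)/p₁}.
  lower = (p₁ − p₀)/p₁ = 0.151 / 0.704 ≈ 0.2145
  upper = min{1, (1 − p₀)/p₁} = 0.447 / 0.704 ≈ 0.6349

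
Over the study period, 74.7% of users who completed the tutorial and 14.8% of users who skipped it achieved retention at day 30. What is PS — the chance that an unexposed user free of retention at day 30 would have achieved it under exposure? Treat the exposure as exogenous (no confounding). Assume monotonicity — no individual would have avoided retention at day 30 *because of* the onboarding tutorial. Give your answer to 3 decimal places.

PS ≈ 0.703

p₁ = 0.747, p₀ = 0.148.
Under exogeneity and monotonicity, PS = (p₁ − p₀) / (1 − p₀).
PS = (0.747 − 0.148) / (1 − 0.148) = 0.599 / 0.852 ≈ 0.7031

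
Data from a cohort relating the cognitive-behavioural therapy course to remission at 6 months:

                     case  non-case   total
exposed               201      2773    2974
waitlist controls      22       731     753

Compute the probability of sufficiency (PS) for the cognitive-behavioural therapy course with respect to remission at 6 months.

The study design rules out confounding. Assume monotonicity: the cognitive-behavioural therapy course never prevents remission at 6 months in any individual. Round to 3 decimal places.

PS ≈ 0.040

p₁ = P(outcome | exposed) = 201/2974 = 0.067586
p₀ = P(outcome | unexposed) = 22/753 = 0.029216
Under exogeneity and monotonicity, PS = (p₁ − p₀)/(1 − p₀).
PS = (0.067586 − 0.029216) / 0.97078 ≈ 0.0395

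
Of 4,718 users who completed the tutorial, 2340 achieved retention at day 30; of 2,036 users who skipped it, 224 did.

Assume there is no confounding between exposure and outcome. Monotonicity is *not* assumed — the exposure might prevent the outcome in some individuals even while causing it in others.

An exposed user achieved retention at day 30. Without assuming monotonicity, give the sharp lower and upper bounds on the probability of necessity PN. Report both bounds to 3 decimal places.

0.778 ≤ PN ≤ 1.000

p₁ = P(outcome | exposed) = 2340/4718 = 0.49597
p₀ = P(outcome | unexposed) = 224/2036 = 0.11002
Under exogeneity alone the bounds on PN are max{0,(p₁−p₀)/p₁} ≤ PN ≤ min{1,(1−p₀)/p₁}.
  lower = (p₁ − p₀)/p₁ = 0.38595 / 0.49597 ≈ 0.7782
  upper = min{1, (1 − p₀)/p₁} = 0.88998 / 0.49597 ≈ 1.7944 → capped at 1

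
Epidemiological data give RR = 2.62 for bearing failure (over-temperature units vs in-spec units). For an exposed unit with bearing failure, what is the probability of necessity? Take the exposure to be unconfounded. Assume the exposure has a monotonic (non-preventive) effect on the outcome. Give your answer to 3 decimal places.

PN ≈ 0.618

Under exogeneity and monotonicity, PN = (RR − 1) / RR = 1 − 1/RR.
PN = (2.62 − 1) / 2.62 = 1.62 / 2.62 ≈ 0.6183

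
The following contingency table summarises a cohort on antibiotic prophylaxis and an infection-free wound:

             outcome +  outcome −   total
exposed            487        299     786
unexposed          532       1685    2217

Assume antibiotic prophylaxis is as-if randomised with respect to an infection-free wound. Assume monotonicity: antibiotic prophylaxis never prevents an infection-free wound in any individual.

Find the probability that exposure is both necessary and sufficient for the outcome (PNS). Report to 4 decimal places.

p₁ = P(outcome | exposed) = 487/786 = 0.61959
p₀ = P(outcome | unexposed) = 532/2217 = 0.23996
Under exogeneity and monotonicity, PNS = p₁ − p₀.
PNS = 0.61959 − 0.23996 = 0.37963

PNS ≈ 0.3796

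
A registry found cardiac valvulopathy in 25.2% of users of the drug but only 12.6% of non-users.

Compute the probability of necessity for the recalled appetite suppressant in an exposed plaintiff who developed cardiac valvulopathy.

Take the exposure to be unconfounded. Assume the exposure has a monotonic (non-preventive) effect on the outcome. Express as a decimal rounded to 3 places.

PN ≈ 0.500

p₁ = 0.252, p₀ = 0.126.
Under exogeneity and monotonicity, PN = (p₁ − p₀) / p₁.
PN = (0.252 − 0.126) / 0.252 = 0.126 / 0.252 ≈ 0.5000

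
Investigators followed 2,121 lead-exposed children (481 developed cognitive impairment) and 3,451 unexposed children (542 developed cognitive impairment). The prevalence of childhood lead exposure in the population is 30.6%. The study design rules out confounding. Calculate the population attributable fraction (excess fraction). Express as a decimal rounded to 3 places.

p₁ = P(outcome | exposed) = 481/2121 = 0.22678
p₀ = P(outcome | unexposed) = 542/3451 = 0.15706
Overall risk P(Y=1) = π·p₁ + (1−π)·p₀ = 0.306×0.22678 + 0.694×0.15706 = 0.17839.
Under exogeneity, PAF = [P(Y=1) − p₀] / P(Y=1).
PAF = (0.17839 − 0.15706) / 0.17839 ≈ 0.1196

PAF ≈ 0.120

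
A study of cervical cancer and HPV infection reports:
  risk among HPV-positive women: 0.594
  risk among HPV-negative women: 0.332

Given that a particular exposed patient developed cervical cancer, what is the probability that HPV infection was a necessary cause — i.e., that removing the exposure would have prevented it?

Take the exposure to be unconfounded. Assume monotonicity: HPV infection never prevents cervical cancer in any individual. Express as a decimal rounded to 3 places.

PN ≈ 0.441

Let p₁ = 0.594, p₀ = 0.332.
Under exogeneity and monotonicity, PN = (p₁ − p₀) / p₁.
PN = (0.594 − 0.332) / 0.594 = 0.262 / 0.594 ≈ 0.4411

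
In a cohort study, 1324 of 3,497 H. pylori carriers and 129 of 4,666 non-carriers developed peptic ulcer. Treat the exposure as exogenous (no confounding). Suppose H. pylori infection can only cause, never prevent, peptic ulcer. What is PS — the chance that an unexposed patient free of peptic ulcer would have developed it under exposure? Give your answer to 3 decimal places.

p₁ = P(outcome | exposed) = 1324/3497 = 0.37861
p₀ = P(outcome | unexposed) = 129/4666 = 0.027647
Under exogeneity and monotonicity, PS = (p₁ − p₀) / (1 − p₀).
PS = (0.37861 − 0.027647) / (1 − 0.027647) = 0.35096 / 0.97235 ≈ 0.3609

PS ≈ 0.361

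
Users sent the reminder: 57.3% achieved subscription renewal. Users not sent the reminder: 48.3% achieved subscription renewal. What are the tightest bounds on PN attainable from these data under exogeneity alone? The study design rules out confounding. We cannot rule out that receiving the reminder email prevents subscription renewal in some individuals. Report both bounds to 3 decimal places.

p₁ = 0.573, p₀ = 0.483.
Under exogeneity alone the bounds on PN are max{0,(p₁−p₀)/p₁} ≤ PN ≤ min{1,(1−p₀)/p₁}.
  lower = (p₁ − p₀)/p₁ = 0.09 / 0.573 ≈ 0.1571
  upper = min{1, (1 − p₀)/p₁} = 0.517 / 0.573 ≈ 0.9023

0.157 ≤ PN ≤ 0.902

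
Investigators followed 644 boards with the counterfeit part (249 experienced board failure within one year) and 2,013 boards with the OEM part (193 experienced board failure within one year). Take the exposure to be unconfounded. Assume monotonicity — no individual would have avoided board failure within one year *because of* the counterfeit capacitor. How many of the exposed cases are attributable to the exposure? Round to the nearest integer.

about 187 cases

p₁ = P(outcome | exposed) = 249/644 = 0.38665
p₀ = P(outcome | unexposed) = 193/2013 = 0.095877
PN = (p₁ − p₀)/p₁ = (0.38665 − 0.095877) / 0.38665 ≈ 0.75203.
Attributable cases ≈ PN × (exposed cases) = 0.75203 × 249 ≈ 187.26.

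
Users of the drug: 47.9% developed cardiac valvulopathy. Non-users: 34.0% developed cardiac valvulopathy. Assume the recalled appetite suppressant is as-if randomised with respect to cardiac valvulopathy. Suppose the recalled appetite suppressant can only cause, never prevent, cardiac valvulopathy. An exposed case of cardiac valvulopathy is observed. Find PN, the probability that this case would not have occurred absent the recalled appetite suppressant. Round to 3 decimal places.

p₁ = 0.479, p₀ = 0.34.
Under exogeneity and monotonicity, PN = (p₁ − p₀) / p₁.
PN = (0.479 − 0.34) / 0.479 = 0.139 / 0.479 ≈ 0.2902

PN ≈ 0.290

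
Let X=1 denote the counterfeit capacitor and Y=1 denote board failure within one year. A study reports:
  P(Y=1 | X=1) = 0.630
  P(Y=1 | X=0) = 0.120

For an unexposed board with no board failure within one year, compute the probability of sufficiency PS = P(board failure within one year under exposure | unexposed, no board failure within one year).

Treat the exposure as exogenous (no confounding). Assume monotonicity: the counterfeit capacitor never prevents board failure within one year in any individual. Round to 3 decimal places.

Let p₁ = 0.63, p₀ = 0.12.
Under exogeneity and monotonicity, PS = (p₁ − p₀) / (1 − p₀).
PS = (0.63 − 0.12) / (1 − 0.12) = 0.51 / 0.88 ≈ 0.5795

PS ≈ 0.580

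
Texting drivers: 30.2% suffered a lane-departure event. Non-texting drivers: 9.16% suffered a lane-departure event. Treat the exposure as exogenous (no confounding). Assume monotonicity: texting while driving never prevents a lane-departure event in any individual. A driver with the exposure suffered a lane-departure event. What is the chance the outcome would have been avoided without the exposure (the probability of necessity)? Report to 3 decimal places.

p₁ = 0.302, p₀ = 0.0916.
Under exogeneity and monotonicity, PN = (p₁ − p₀) / p₁.
PN = (0.302 − 0.0916) / 0.302 = 0.2104 / 0.302 ≈ 0.6967

PN ≈ 0.697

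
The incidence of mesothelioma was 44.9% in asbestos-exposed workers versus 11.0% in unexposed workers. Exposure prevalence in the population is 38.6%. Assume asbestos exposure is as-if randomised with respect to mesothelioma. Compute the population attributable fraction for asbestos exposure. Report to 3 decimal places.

p₁ = 0.449, p₀ = 0.11.
Overall risk P(Y=1) = π·p₁ + (1−π)·p₀ = 0.386×0.449 + 0.614×0.11 = 0.24085.
Under exogeneity, PAF = [P(Y=1) − p₀] / P(Y=1).
PAF = (0.24085 − 0.11) / 0.24085 ≈ 0.5433

PAF ≈ 0.543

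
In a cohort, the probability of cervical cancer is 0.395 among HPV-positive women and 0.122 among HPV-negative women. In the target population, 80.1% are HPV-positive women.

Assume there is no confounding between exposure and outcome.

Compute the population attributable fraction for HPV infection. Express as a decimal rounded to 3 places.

PAF ≈ 0.642

Let p₁ = 0.395, p₀ = 0.122.
Overall risk P(Y=1) = π·p₁ + (1−π)·p₀ = 0.801×0.395 + 0.199×0.122 = 0.34067.
Under exogeneity, PAF = [P(Y=1) − p₀] / P(Y=1).
PAF = (0.34067 − 0.122) / 0.34067 ≈ 0.6419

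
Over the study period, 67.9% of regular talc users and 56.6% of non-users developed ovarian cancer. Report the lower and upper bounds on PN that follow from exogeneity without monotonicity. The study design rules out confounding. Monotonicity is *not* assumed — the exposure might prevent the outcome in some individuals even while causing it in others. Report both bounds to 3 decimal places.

0.166 ≤ PN ≤ 0.639

p₁ = 0.679, p₀ = 0.566.
Under exogeneity alone the bounds on PN are max{0,(p₁−p₀)/p₁} ≤ PN ≤ min{1,(1−p₀)/p₁}.
  lower = (p₁ − p₀)/p₁ = 0.113 / 0.679 ≈ 0.1664
  upper = min{1, (1 − p₀)/p₁} = 0.434 / 0.679 ≈ 0.6392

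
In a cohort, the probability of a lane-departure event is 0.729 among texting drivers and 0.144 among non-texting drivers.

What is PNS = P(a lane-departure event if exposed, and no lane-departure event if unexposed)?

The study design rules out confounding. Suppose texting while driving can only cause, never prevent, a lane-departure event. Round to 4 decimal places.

Let p₁ = 0.729, p₀ = 0.144.
Under exogeneity and monotonicity, PNS = p₁ − p₀.
PNS = 0.729 − 0.144 = 0.585

PNS ≈ 0.5850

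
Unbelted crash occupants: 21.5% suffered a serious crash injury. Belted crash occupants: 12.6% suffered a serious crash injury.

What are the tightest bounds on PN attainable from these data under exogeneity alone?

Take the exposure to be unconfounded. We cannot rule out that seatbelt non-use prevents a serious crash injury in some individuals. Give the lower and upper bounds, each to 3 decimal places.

p₁ = 0.215, p₀ = 0.126.
Under exogeneity alone the bounds on PN are max{0,(p₁−p₀)/p₁} ≤ PN ≤ min{1,(1−p₀)/p₁}.
  lower = (p₁ − p₀)/p₁ = 0.089 / 0.215 ≈ 0.4140
  upper = min{1, (1 − p₀)/p₁} = 0.874 / 0.215 ≈ 4.0651 → capped at 1

0.414 ≤ PN ≤ 1.000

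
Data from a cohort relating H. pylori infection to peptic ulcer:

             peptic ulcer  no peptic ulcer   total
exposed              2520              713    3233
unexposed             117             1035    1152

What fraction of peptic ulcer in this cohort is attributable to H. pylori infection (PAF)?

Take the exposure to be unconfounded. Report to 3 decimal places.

PAF ≈ 0.831

p₁ = P(outcome | exposed) = 2520/3233 = 0.77946
p₀ = P(outcome | unexposed) = 117/1152 = 0.10156
Exposure prevalence π = 3233/4385 = 0.73729; overall risk P(Y=1) = 0.60137.
Under exogeneity, PAF = [P(Y=1) − p₀]/P(Y=1).
PAF = (0.60137 − 0.10156) / 0.60137 ≈ 0.8311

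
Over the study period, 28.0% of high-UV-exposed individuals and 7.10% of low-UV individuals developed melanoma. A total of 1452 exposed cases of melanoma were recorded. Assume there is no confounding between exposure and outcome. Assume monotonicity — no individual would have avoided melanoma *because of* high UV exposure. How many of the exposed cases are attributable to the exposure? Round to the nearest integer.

p₁ = 0.28, p₀ = 0.071.
PN = (p₁ − p₀)/p₁ = (0.28 − 0.071) / 0.28 ≈ 0.74643.
Attributable cases ≈ PN × (exposed cases) = 0.74643 × 1452 ≈ 1083.81.

about 1084 cases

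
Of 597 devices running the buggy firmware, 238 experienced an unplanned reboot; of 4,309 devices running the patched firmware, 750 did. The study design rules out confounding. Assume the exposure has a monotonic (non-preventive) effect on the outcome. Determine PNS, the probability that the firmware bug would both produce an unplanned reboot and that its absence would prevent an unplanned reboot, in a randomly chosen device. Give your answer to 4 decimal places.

p₁ = P(outcome | exposed) = 238/597 = 0.39866
p₀ = P(outcome | unexposed) = 750/4309 = 0.17405
Under exogeneity and monotonicity, PNS = p₁ − p₀.
PNS = 0.39866 − 0.17405 = 0.22461

PNS ≈ 0.2246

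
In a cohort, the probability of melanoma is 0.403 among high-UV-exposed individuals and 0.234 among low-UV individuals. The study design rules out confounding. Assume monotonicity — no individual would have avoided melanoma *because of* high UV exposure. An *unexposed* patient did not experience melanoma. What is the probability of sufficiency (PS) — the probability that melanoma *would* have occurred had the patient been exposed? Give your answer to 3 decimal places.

PS ≈ 0.221

Let p₁ = 0.403, p₀ = 0.234.
Under exogeneity and monotonicity, PS = (p₁ − p₀) / (1 − p₀).
PS = (0.403 − 0.234) / (1 − 0.234) = 0.169 / 0.766 ≈ 0.2206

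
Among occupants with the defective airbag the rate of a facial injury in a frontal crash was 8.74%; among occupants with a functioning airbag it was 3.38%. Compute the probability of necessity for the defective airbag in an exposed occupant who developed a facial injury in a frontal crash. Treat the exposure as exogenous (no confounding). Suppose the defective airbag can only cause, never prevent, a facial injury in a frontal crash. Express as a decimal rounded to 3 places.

PN ≈ 0.613

p₁ = 0.0874, p₀ = 0.0338.
Under exogeneity and monotonicity, PN = (p₁ − p₀) / p₁.
PN = (0.0874 − 0.0338) / 0.0874 = 0.0536 / 0.0874 ≈ 0.6133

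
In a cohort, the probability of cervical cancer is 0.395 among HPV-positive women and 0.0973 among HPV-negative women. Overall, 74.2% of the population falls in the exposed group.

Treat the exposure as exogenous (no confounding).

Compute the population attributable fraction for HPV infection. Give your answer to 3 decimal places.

Let p₁ = 0.395, p₀ = 0.0973.
Overall risk P(Y=1) = π·p₁ + (1−π)·p₀ = 0.742×0.395 + 0.258×0.0973 = 0.31819.
Under exogeneity, PAF = [P(Y=1) − p₀] / P(Y=1).
PAF = (0.31819 − 0.0973) / 0.31819 ≈ 0.6942

PAF ≈ 0.694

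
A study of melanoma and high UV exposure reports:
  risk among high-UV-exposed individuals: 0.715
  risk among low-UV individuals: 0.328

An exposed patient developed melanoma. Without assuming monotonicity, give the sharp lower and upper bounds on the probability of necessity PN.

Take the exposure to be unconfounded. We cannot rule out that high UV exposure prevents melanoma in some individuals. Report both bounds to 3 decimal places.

0.541 ≤ PN ≤ 0.940

Let p₁ = 0.715, p₀ = 0.328.
Under exogeneity alone the bounds on PN are max{0,(p₁−p₀)/p₁} ≤ PN ≤ min{1,(1−p₀)/p₁}.
  lower = (p₁ − p₀)/p₁ = 0.387 / 0.715 ≈ 0.5413
  upper = min{1, (1 − p₀)/p₁} = 0.672 / 0.715 ≈ 0.9399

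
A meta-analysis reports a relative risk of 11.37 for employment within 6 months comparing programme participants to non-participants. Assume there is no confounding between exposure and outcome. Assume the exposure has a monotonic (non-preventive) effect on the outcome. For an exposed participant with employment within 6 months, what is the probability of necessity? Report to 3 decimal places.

PN ≈ 0.912

Under exogeneity and monotonicity, PN = (RR − 1) / RR = 1 − 1/RR.
PN = (11.37 − 1) / 11.37 = 10.37 / 11.37 ≈ 0.9120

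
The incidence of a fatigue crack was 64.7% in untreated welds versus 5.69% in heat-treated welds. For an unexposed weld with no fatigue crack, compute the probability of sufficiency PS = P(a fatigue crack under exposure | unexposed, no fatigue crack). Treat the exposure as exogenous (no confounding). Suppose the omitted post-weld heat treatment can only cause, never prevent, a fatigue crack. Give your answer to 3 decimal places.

PS ≈ 0.626

p₁ = 0.647, p₀ = 0.0569.
Under exogeneity and monotonicity, PS = (p₁ − p₀) / (1 − p₀).
PS = (0.647 − 0.0569) / (1 − 0.0569) = 0.5901 / 0.9431 ≈ 0.6257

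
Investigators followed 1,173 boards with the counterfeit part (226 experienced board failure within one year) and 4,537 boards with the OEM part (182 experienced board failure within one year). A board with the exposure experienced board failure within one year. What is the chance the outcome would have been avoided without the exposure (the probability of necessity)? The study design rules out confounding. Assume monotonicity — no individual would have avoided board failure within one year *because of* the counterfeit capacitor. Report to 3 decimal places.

PN ≈ 0.792

p₁ = P(outcome | exposed) = 226/1173 = 0.19267
p₀ = P(outcome | unexposed) = 182/4537 = 0.040115
Under exogeneity and monotonicity, PN = (p₁ − p₀) / p₁.
PN = (0.19267 − 0.040115) / 0.19267 = 0.15255 / 0.19267 ≈ 0.7918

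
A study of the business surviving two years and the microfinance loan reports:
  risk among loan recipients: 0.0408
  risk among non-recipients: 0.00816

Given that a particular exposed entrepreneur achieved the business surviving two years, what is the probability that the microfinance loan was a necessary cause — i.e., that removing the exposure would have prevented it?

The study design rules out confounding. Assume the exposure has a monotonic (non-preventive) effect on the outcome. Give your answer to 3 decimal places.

Let p₁ = 0.0408, p₀ = 0.00816.
Under exogeneity and monotonicity, PN = (p₁ − p₀) / p₁.
PN = (0.0408 − 0.00816) / 0.0408 = 0.03264 / 0.0408 ≈ 0.8000

PN ≈ 0.800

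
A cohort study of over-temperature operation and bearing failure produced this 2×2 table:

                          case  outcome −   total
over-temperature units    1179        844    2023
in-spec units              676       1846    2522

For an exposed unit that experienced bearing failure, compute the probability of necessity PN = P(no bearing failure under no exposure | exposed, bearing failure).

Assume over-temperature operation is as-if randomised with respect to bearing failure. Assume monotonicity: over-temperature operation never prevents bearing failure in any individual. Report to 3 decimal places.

p₁ = P(outcome | exposed) = 1179/2023 = 0.5828
p₀ = P(outcome | unexposed) = 676/2522 = 0.26804
Under exogeneity and monotonicity, PN = (p₁ − p₀)/p₁.
PN = (0.5828 − 0.26804) / 0.5828 ≈ 0.5401

PN ≈ 0.540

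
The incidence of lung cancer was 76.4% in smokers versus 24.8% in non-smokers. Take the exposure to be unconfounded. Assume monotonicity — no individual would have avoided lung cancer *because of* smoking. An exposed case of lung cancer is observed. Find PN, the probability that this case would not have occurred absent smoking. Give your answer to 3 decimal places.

p₁ = 0.764, p₀ = 0.248.
Under exogeneity and monotonicity, PN = (p₁ − p₀) / p₁.
PN = (0.764 − 0.248) / 0.764 = 0.516 / 0.764 ≈ 0.6754

PN ≈ 0.675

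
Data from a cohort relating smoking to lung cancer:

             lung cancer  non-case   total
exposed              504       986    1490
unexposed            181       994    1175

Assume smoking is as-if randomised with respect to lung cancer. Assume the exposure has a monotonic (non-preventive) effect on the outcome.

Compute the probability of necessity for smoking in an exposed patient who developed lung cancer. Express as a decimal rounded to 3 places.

PN ≈ 0.545

p₁ = P(outcome | exposed) = 504/1490 = 0.33826
p₀ = P(outcome | unexposed) = 181/1175 = 0.15404
Under exogeneity and monotonicity, PN = (p₁ − p₀)/p₁.
PN = (0.33826 − 0.15404) / 0.33826 ≈ 0.5446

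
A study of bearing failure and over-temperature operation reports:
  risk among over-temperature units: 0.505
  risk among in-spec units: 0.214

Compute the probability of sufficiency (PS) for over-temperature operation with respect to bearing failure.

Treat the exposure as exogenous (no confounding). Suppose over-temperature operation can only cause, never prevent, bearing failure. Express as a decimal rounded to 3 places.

PS ≈ 0.370

Let p₁ = 0.505, p₀ = 0.214.
Under exogeneity and monotonicity, PS = (p₁ − p₀) / (1 − p₀).
PS = (0.505 − 0.214) / (1 − 0.214) = 0.291 / 0.786 ≈ 0.3702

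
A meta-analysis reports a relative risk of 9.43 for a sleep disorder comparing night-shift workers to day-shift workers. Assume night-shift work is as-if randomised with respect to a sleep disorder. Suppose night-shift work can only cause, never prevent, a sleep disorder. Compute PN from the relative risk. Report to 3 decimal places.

Under exogeneity and monotonicity, PN = (RR − 1) / RR = 1 − 1/RR.
PN = (9.43 − 1) / 9.43 = 8.43 / 9.43 ≈ 0.8940

PN ≈ 0.894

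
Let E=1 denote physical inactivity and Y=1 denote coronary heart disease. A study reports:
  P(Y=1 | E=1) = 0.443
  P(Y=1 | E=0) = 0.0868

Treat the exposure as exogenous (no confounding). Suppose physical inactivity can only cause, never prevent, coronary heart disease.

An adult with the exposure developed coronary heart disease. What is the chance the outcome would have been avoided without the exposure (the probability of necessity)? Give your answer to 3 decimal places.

PN ≈ 0.804

Let p₁ = 0.443, p₀ = 0.0868.
Under exogeneity and monotonicity, PN = (p₁ − p₀) / p₁.
PN = (0.443 − 0.0868) / 0.443 = 0.3562 / 0.443 ≈ 0.8041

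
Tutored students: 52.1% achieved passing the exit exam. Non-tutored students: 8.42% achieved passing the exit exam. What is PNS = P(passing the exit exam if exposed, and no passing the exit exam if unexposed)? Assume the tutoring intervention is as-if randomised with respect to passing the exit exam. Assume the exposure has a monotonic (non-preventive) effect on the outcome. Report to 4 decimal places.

PNS ≈ 0.4368

p₁ = 0.521, p₀ = 0.0842.
Under exogeneity and monotonicity, PNS = p₁ − p₀.
PNS = 0.521 − 0.0842 = 0.4368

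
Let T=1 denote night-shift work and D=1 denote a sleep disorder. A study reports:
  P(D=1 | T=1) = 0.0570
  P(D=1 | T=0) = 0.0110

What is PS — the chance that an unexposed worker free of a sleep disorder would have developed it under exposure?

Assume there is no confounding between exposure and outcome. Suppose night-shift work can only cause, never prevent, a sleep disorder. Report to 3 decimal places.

Let p₁ = 0.057, p₀ = 0.011.
Under exogeneity and monotonicity, PS = (p₁ − p₀) / (1 − p₀).
PS = (0.057 − 0.011) / (1 − 0.011) = 0.046 / 0.989 ≈ 0.0465

PS ≈ 0.047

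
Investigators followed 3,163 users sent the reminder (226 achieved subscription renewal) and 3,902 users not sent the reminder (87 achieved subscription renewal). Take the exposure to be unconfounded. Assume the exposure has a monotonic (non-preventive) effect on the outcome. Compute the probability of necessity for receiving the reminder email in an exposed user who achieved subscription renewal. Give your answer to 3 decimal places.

PN ≈ 0.688

p₁ = P(outcome | exposed) = 226/3163 = 0.071451
p₀ = P(outcome | unexposed) = 87/3902 = 0.022296
Under exogeneity and monotonicity, PN = (p₁ − p₀) / p₁.
PN = (0.071451 − 0.022296) / 0.071451 = 0.049155 / 0.071451 ≈ 0.6880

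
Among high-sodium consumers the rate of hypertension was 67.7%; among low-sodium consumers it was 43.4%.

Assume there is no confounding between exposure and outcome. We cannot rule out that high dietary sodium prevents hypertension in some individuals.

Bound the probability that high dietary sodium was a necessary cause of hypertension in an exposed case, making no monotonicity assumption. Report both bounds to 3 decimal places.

0.359 ≤ PN ≤ 0.836

p₁ = 0.677, p₀ = 0.434.
Under exogeneity alone the bounds on PN are max{0,(p₁−p₀)/p₁} ≤ PN ≤ min{1,(1−p₀)/p₁}.
  lower = (p₁ − p₀)/p₁ = 0.243 / 0.677 ≈ 0.3589
  upper = min{1, (1 − p₀)/p₁} = 0.566 / 0.677 ≈ 0.8360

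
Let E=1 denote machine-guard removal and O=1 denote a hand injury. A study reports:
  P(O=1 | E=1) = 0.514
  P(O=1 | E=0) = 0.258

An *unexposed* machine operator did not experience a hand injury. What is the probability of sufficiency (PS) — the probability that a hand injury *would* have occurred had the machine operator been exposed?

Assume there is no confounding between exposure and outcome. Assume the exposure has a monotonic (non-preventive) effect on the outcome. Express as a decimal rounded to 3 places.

PS ≈ 0.345

Let p₁ = 0.514, p₀ = 0.258.
Under exogeneity and monotonicity, PS = (p₁ − p₀) / (1 − p₀).
PS = (0.514 − 0.258) / (1 − 0.258) = 0.256 / 0.742 ≈ 0.3450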